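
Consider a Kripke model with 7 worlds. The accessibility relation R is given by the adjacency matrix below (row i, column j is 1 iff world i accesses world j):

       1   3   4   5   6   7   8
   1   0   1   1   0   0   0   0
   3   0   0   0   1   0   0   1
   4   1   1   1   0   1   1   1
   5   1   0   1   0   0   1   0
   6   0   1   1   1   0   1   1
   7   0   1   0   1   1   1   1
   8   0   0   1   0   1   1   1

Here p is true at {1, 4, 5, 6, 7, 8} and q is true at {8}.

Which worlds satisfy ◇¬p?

1: successors {3, 4}; ¬p there: 3:T, 4:F. ✓
3: successors {5, 8}; ¬p there: 5:F, 8:F. ✗
4: successors {1, 3, 4, 6, 7, 8}; ¬p there: 1:F, 3:T, 4:F, 6:F, 7:F, 8:F. ✓
5: successors {1, 4, 7}; ¬p there: 1:F, 4:F, 7:F. ✗
6: successors {3, 4, 5, 7, 8}; ¬p there: 3:T, 4:F, 5:F, 7:F, 8:F. ✓
7: successors {3, 5, 6, 7, 8}; ¬p there: 3:T, 5:F, 6:F, 7:F, 8:F. ✓
8: successors {4, 6, 7, 8}; ¬p there: 4:F, 6:F, 7:F, 8:F. ✗

{1, 4, 6, 7}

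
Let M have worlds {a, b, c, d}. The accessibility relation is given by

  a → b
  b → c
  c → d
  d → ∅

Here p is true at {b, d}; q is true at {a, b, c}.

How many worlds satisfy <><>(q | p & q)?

a: successors {b}; <>(q | p & q) there: b:T. ✓
b: successors {c}; <>(q | p & q) there: c:F. ✗
c: successors {d}; <>(q | p & q) there: d:F. ✗
d: no successors, so <><>(q | p & q) fails. ✗
Satisfying worlds: {a}.

1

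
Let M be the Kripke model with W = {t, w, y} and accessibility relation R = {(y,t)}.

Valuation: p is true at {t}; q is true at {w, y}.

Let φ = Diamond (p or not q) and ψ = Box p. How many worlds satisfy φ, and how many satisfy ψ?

1 and 3

For Diamond (p or not q):
t: no successors, so Diamond (p or not q) fails. ✗
w: no successors, so Diamond (p or not q) fails. ✗
y: successors {t}; p or not q there: t:T. ✓
— 1 world.
For Box p:
t: no successors, so Box p holds vacuously. ✓
w: no successors, so Box p holds vacuously. ✓
y: successors {t}; p there: t:T. ✓
— 3 worlds.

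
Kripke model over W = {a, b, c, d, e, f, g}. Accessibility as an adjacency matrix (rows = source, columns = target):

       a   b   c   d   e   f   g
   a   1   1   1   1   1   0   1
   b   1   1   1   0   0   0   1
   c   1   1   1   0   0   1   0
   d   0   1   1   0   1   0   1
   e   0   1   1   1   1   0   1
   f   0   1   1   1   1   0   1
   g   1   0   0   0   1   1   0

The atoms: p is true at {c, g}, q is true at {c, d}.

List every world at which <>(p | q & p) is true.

{a, b, c, d, e, f}

a: successors {a, b, c, d, e, g}; p | q & p there: a:F, b:F, c:T, d:F, e:F, g:T. ✓
b: successors {a, b, c, g}; p | q & p there: a:F, b:F, c:T, g:T. ✓
c: successors {a, b, c, f}; p | q & p there: a:F, b:F, c:T, f:F. ✓
d: successors {b, c, e, g}; p | q & p there: b:F, c:T, e:F, g:T. ✓
e: successors {b, c, d, e, g}; p | q & p there: b:F, c:T, d:F, e:F, g:T. ✓
f: successors {b, c, d, e, g}; p | q & p there: b:F, c:T, d:F, e:F, g:T. ✓
g: successors {a, e, f}; p | q & p there: a:F, e:F, f:F. ✗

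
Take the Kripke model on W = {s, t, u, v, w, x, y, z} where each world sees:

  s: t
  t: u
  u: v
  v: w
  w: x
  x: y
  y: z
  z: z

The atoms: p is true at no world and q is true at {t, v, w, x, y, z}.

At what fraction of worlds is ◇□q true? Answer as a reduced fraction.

s: successors {t}; □q there: t:F. ✗
t: successors {u}; □q there: u:T. ✓
u: successors {v}; □q there: v:T. ✓
v: successors {w}; □q there: w:T. ✓
w: successors {x}; □q there: x:T. ✓
x: successors {y}; □q there: y:T. ✓
y: successors {z}; □q there: z:T. ✓
z: successors {z}; □q there: z:T. ✓
That's 7 of 8 worlds, so 7/8.

7/8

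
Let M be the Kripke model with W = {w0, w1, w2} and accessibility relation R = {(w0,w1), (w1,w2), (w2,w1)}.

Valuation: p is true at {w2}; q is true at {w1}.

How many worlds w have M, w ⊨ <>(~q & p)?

1

w0: successors {w1}; ~q & p there: w1:F. ✗
w1: successors {w2}; ~q & p there: w2:T. ✓
w2: successors {w1}; ~q & p there: w1:F. ✗
Satisfying worlds: {w1}.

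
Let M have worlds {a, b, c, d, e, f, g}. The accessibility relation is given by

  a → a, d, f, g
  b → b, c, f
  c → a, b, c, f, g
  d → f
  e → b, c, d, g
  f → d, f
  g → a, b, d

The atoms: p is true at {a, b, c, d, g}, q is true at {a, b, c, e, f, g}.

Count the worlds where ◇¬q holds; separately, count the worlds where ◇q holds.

For ◇¬q:
a: successors {a, d, f, g}; ¬q there: a:F, d:T, f:F, g:F. ✓
b: successors {b, c, f}; ¬q there: b:F, c:F, f:F. ✗
c: successors {a, b, c, f, g}; ¬q there: a:F, b:F, c:F, f:F, g:F. ✗
d: successors {f}; ¬q there: f:F. ✗
e: successors {b, c, d, g}; ¬q there: b:F, c:F, d:T, g:F. ✓
f: successors {d, f}; ¬q there: d:T, f:F. ✓
g: successors {a, b, d}; ¬q there: a:F, b:F, d:T. ✓
— 4 worlds.
For ◇q:
a: successors {a, d, f, g}; q there: a:T, d:F, f:T, g:T. ✓
b: successors {b, c, f}; q there: b:T, c:T, f:T. ✓
c: successors {a, b, c, f, g}; q there: a:T, b:T, c:T, f:T, g:T. ✓
d: successors {f}; q there: f:T. ✓
e: successors {b, c, d, g}; q there: b:T, c:T, d:F, g:T. ✓
f: successors {d, f}; q there: d:F, f:T. ✓
g: successors {a, b, d}; q there: a:T, b:T, d:F. ✓
— 7 worlds.

4 and 7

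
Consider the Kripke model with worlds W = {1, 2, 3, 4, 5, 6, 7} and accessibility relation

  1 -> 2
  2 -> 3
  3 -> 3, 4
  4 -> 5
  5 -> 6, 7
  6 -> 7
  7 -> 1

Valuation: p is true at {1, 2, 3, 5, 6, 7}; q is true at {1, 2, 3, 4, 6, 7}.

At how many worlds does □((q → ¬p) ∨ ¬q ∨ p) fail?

0

1: successors {2}; (q → ¬p) ∨ ¬q ∨ p there: 2:T. ✓
2: successors {3}; (q → ¬p) ∨ ¬q ∨ p there: 3:T. ✓
3: successors {3, 4}; (q → ¬p) ∨ ¬q ∨ p there: 3:T, 4:T. ✓
4: successors {5}; (q → ¬p) ∨ ¬q ∨ p there: 5:T. ✓
5: successors {6, 7}; (q → ¬p) ∨ ¬q ∨ p there: 6:T, 7:T. ✓
6: successors {7}; (q → ¬p) ∨ ¬q ∨ p there: 7:T. ✓
7: successors {1}; (q → ¬p) ∨ ¬q ∨ p there: 1:T. ✓
Satisfying worlds: {1, 2, 3, 4, 5, 6, 7}.
So □((q → ¬p) ∨ ¬q ∨ p) fails at the other 0 worlds.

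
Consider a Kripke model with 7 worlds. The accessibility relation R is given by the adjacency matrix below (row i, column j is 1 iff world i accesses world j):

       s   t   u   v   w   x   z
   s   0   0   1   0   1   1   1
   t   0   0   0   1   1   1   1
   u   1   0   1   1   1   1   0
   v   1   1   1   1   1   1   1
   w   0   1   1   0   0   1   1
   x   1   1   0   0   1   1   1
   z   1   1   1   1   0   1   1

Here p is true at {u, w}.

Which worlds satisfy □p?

∅

s: successors {u, w, x, z}; p there: u:T, w:T, x:F, z:F. ✗
t: successors {v, w, x, z}; p there: v:F, w:T, x:F, z:F. ✗
u: successors {s, u, v, w, x}; p there: s:F, u:T, v:F, w:T, x:F. ✗
v: successors {s, t, u, v, w, x, z}; p there: s:F, t:F, u:T, v:F, w:T, x:F, z:F. ✗
w: successors {t, u, x, z}; p there: t:F, u:T, x:F, z:F. ✗
x: successors {s, t, w, x, z}; p there: s:F, t:F, w:T, x:F, z:F. ✗
z: successors {s, t, u, v, x, z}; p there: s:F, t:F, u:T, v:F, x:F, z:F. ✗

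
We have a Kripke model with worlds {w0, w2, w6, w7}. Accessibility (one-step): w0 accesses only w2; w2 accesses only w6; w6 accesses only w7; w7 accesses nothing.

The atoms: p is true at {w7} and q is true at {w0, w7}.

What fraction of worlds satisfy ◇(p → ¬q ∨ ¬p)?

1/2

w0: successors {w2}; p → ¬q ∨ ¬p there: w2:T. ✓
w2: successors {w6}; p → ¬q ∨ ¬p there: w6:T. ✓
w6: successors {w7}; p → ¬q ∨ ¬p there: w7:F. ✗
w7: no successors, so ◇(p → ¬q ∨ ¬p) fails. ✗
That's 2 of 4 worlds, so 2/4 = 1/2.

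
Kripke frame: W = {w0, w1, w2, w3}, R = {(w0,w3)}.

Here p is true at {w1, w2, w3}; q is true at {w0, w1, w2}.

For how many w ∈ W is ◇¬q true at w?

1

w0: successors {w3}; ¬q there: w3:T. ✓
w1: no successors, so ◇¬q fails. ✗
w2: no successors, so ◇¬q fails. ✗
w3: no successors, so ◇¬q fails. ✗
Satisfying worlds: {w0}.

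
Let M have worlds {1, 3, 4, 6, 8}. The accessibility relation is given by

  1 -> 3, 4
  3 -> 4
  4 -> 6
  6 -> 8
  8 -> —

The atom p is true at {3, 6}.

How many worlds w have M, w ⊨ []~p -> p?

1: []~p is F, p is F. ✓
3: []~p is T, p is T. ✓
4: []~p is F, p is F. ✓
6: []~p is T, p is T. ✓
8: []~p is T, p is F. ✗
Satisfying worlds: {1, 3, 4, 6}.

4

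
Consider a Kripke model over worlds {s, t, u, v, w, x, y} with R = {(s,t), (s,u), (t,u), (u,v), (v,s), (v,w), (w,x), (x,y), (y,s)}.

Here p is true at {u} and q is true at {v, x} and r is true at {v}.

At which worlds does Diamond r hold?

s: successors {t, u}; r there: t:F, u:F. ✗
t: successors {u}; r there: u:F. ✗
u: successors {v}; r there: v:T. ✓
v: successors {s, w}; r there: s:F, w:F. ✗
w: successors {x}; r there: x:F. ✗
x: successors {y}; r there: y:F. ✗
y: successors {s}; r there: s:F. ✗

{u}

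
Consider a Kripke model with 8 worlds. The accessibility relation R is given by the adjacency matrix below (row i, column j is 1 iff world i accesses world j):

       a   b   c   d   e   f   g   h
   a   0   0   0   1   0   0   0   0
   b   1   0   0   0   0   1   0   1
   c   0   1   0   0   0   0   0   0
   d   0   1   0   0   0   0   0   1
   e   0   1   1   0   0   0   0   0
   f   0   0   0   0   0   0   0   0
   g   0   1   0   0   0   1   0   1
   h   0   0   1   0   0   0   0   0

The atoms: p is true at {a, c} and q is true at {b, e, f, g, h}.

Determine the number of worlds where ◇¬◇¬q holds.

a: successors {d}; ¬◇¬q there: d:T. ✓
b: successors {a, f, h}; ¬◇¬q there: a:F, f:T, h:F. ✓
c: successors {b}; ¬◇¬q there: b:F. ✗
d: successors {b, h}; ¬◇¬q there: b:F, h:F. ✗
e: successors {b, c}; ¬◇¬q there: b:F, c:T. ✓
f: no successors, so ◇¬◇¬q fails. ✗
g: successors {b, f, h}; ¬◇¬q there: b:F, f:T, h:F. ✓
h: successors {c}; ¬◇¬q there: c:T. ✓
Satisfying worlds: {a, b, e, g, h}.

5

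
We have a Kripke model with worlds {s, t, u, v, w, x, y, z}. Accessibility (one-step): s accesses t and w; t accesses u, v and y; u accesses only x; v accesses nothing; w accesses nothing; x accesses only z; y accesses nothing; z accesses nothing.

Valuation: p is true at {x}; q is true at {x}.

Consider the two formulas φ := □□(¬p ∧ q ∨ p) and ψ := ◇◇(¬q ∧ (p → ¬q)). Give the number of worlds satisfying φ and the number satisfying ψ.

For □□(¬p ∧ q ∨ p):
s: successors {t, w}; □(¬p ∧ q ∨ p) there: t:F, w:T. ✗
t: successors {u, v, y}; □(¬p ∧ q ∨ p) there: u:T, v:T, y:T. ✓
u: successors {x}; □(¬p ∧ q ∨ p) there: x:F. ✗
v: no successors, so □□(¬p ∧ q ∨ p) holds vacuously. ✓
w: no successors, so □□(¬p ∧ q ∨ p) holds vacuously. ✓
x: successors {z}; □(¬p ∧ q ∨ p) there: z:T. ✓
y: no successors, so □□(¬p ∧ q ∨ p) holds vacuously. ✓
z: no successors, so □□(¬p ∧ q ∨ p) holds vacuously. ✓
— 6 worlds.
For ◇◇(¬q ∧ (p → ¬q)):
s: successors {t, w}; ◇(¬q ∧ (p → ¬q)) there: t:T, w:F. ✓
t: successors {u, v, y}; ◇(¬q ∧ (p → ¬q)) there: u:F, v:F, y:F. ✗
u: successors {x}; ◇(¬q ∧ (p → ¬q)) there: x:T. ✓
v: no successors, so ◇◇(¬q ∧ (p → ¬q)) fails. ✗
w: no successors, so ◇◇(¬q ∧ (p → ¬q)) fails. ✗
x: successors {z}; ◇(¬q ∧ (p → ¬q)) there: z:F. ✗
y: no successors, so ◇◇(¬q ∧ (p → ¬q)) fails. ✗
z: no successors, so ◇◇(¬q ∧ (p → ¬q)) fails. ✗
— 2 worlds.

6 and 2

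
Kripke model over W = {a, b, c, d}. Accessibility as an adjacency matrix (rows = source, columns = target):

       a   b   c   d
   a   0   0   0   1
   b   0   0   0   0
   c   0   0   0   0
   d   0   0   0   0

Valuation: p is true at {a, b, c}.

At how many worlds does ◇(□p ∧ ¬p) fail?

3

a: successors {d}; □p ∧ ¬p there: d:T. ✓
b: no successors, so ◇(□p ∧ ¬p) fails. ✗
c: no successors, so ◇(□p ∧ ¬p) fails. ✗
d: no successors, so ◇(□p ∧ ¬p) fails. ✗
Satisfying worlds: {a}.
So ◇(□p ∧ ¬p) fails at the other 3 worlds.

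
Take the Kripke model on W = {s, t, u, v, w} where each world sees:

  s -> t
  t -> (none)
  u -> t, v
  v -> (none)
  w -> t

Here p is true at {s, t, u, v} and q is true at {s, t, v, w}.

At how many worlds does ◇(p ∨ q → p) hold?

3

s: successors {t}; p ∨ q → p there: t:T. ✓
t: no successors, so ◇(p ∨ q → p) fails. ✗
u: successors {t, v}; p ∨ q → p there: t:T, v:T. ✓
v: no successors, so ◇(p ∨ q → p) fails. ✗
w: successors {t}; p ∨ q → p there: t:T. ✓
Satisfying worlds: {s, u, w}.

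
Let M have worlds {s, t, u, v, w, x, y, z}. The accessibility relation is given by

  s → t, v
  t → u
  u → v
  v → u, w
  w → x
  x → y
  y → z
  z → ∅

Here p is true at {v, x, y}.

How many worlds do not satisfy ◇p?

s: successors {t, v}; p there: t:F, v:T. ✓
t: successors {u}; p there: u:F. ✗
u: successors {v}; p there: v:T. ✓
v: successors {u, w}; p there: u:F, w:F. ✗
w: successors {x}; p there: x:T. ✓
x: successors {y}; p there: y:T. ✓
y: successors {z}; p there: z:F. ✗
z: no successors, so ◇p fails. ✗
Satisfying worlds: {s, u, w, x}.
So ◇p fails at the other 4 worlds.

4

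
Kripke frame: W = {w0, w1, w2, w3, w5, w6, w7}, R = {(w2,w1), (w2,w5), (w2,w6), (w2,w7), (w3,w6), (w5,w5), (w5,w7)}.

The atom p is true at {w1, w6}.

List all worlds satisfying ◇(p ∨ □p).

{w2, w3, w5}

w0: no successors, so ◇(p ∨ □p) fails. ✗
w1: no successors, so ◇(p ∨ □p) fails. ✗
w2: successors {w1, w5, w6, w7}; p ∨ □p there: w1:T, w5:F, w6:T, w7:T. ✓
w3: successors {w6}; p ∨ □p there: w6:T. ✓
w5: successors {w5, w7}; p ∨ □p there: w5:F, w7:T. ✓
w6: no successors, so ◇(p ∨ □p) fails. ✗
w7: no successors, so ◇(p ∨ □p) fails. ✗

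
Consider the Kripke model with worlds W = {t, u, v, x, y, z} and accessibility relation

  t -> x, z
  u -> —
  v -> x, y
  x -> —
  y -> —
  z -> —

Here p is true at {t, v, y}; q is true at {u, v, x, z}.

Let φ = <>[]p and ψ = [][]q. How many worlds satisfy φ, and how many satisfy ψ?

2 and 6

For <>[]p:
t: successors {x, z}; []p there: x:T, z:T. ✓
u: no successors, so <>[]p fails. ✗
v: successors {x, y}; []p there: x:T, y:T. ✓
x: no successors, so <>[]p fails. ✗
y: no successors, so <>[]p fails. ✗
z: no successors, so <>[]p fails. ✗
— 2 worlds.
For [][]q:
t: successors {x, z}; []q there: x:T, z:T. ✓
u: no successors, so [][]q holds vacuously. ✓
v: successors {x, y}; []q there: x:T, y:T. ✓
x: no successors, so [][]q holds vacuously. ✓
y: no successors, so [][]q holds vacuously. ✓
z: no successors, so [][]q holds vacuously. ✓
— 6 worlds.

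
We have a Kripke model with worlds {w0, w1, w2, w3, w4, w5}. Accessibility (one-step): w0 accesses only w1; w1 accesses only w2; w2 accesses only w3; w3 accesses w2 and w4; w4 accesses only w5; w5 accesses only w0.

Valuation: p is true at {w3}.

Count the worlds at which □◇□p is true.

w0: successors {w1}; ◇□p there: w1:T. ✓
w1: successors {w2}; ◇□p there: w2:F. ✗
w2: successors {w3}; ◇□p there: w3:T. ✓
w3: successors {w2, w4}; ◇□p there: w2:F, w4:F. ✗
w4: successors {w5}; ◇□p there: w5:F. ✗
w5: successors {w0}; ◇□p there: w0:F. ✗
Satisfying worlds: {w0, w2}.

2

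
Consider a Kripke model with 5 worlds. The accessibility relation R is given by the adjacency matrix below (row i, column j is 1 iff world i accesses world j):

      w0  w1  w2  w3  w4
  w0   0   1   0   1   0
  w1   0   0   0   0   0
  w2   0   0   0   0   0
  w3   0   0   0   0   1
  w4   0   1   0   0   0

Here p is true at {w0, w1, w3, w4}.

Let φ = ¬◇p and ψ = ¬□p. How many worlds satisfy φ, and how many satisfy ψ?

For ¬◇p:
w0: ◇p is T. ✗
w1: ◇p is F. ✓
w2: ◇p is F. ✓
w3: ◇p is T. ✗
w4: ◇p is T. ✗
— 2 worlds.
For ¬□p:
w0: □p is T. ✗
w1: □p is T. ✗
w2: □p is T. ✗
w3: □p is T. ✗
w4: □p is T. ✗
— 0 worlds.

2 and 0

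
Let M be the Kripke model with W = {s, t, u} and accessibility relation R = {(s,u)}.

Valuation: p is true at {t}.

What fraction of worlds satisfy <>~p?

s: successors {u}; ~p there: u:T. ✓
t: no successors, so <>~p fails. ✗
u: no successors, so <>~p fails. ✗
That's 1 of 3 worlds, so 1/3.

1/3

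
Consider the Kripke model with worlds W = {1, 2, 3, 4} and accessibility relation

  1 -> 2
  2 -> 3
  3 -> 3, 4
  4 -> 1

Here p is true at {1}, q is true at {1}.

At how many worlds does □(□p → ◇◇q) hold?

1: successors {2}; □p → ◇◇q there: 2:T. ✓
2: successors {3}; □p → ◇◇q there: 3:T. ✓
3: successors {3, 4}; □p → ◇◇q there: 3:T, 4:F. ✗
4: successors {1}; □p → ◇◇q there: 1:T. ✓
Satisfying worlds: {1, 2, 4}.

3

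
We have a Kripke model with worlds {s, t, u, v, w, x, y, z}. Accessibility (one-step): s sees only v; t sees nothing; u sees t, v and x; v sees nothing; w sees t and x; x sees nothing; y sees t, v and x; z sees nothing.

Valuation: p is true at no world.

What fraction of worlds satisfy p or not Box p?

s: p is F, not Box p is T. ✓
t: p is F, not Box p is F. ✗
u: p is F, not Box p is T. ✓
v: p is F, not Box p is F. ✗
w: p is F, not Box p is T. ✓
x: p is F, not Box p is F. ✗
y: p is F, not Box p is T. ✓
z: p is F, not Box p is F. ✗
That's 4 of 8 worlds, so 4/8 = 1/2.

1/2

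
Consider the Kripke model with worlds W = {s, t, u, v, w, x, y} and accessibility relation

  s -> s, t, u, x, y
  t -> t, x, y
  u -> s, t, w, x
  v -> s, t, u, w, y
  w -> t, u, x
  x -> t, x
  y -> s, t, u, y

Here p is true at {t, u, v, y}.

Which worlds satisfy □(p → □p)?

s: successors {s, t, u, x, y}; p → □p there: s:T, t:F, u:F, x:T, y:F. ✗
t: successors {t, x, y}; p → □p there: t:F, x:T, y:F. ✗
u: successors {s, t, w, x}; p → □p there: s:T, t:F, w:T, x:T. ✗
v: successors {s, t, u, w, y}; p → □p there: s:T, t:F, u:F, w:T, y:F. ✗
w: successors {t, u, x}; p → □p there: t:F, u:F, x:T. ✗
x: successors {t, x}; p → □p there: t:F, x:T. ✗
y: successors {s, t, u, y}; p → □p there: s:T, t:F, u:F, y:F. ✗

∅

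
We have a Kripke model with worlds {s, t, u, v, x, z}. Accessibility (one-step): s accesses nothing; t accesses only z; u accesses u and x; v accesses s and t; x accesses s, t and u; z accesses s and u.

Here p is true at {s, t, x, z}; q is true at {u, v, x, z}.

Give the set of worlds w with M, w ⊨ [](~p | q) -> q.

{u, v, x, z}

s: [](~p | q) is T, q is F. ✗
t: [](~p | q) is T, q is F. ✗
u: [](~p | q) is T, q is T. ✓
v: [](~p | q) is F, q is T. ✓
x: [](~p | q) is F, q is T. ✓
z: [](~p | q) is F, q is T. ✓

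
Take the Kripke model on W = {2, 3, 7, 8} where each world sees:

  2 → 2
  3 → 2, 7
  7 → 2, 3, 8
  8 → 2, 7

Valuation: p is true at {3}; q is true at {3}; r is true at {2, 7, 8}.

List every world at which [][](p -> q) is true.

{2, 3, 7, 8}

2: successors {2}; [](p -> q) there: 2:T. ✓
3: successors {2, 7}; [](p -> q) there: 2:T, 7:T. ✓
7: successors {2, 3, 8}; [](p -> q) there: 2:T, 3:T, 8:T. ✓
8: successors {2, 7}; [](p -> q) there: 2:T, 7:T. ✓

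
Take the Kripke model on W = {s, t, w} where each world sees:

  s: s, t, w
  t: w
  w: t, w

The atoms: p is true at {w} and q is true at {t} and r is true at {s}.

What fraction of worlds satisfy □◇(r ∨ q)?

s: successors {s, t, w}; ◇(r ∨ q) there: s:T, t:F, w:T. ✗
t: successors {w}; ◇(r ∨ q) there: w:T. ✓
w: successors {t, w}; ◇(r ∨ q) there: t:F, w:T. ✗
That's 1 of 3 worlds, so 1/3.

1/3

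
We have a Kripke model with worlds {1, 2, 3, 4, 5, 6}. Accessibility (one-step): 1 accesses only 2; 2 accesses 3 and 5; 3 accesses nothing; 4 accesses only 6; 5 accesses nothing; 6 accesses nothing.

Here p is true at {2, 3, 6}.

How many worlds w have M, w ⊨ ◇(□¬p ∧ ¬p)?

1: successors {2}; □¬p ∧ ¬p there: 2:F. ✗
2: successors {3, 5}; □¬p ∧ ¬p there: 3:F, 5:T. ✓
3: no successors, so ◇(□¬p ∧ ¬p) fails. ✗
4: successors {6}; □¬p ∧ ¬p there: 6:F. ✗
5: no successors, so ◇(□¬p ∧ ¬p) fails. ✗
6: no successors, so ◇(□¬p ∧ ¬p) fails. ✗
Satisfying worlds: {2}.

1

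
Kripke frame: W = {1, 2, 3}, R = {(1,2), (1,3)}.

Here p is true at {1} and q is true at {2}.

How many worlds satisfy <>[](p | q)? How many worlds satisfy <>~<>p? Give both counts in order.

For <>[](p | q):
1: successors {2, 3}; [](p | q) there: 2:T, 3:T. ✓
2: no successors, so <>[](p | q) fails. ✗
3: no successors, so <>[](p | q) fails. ✗
— 1 world.
For <>~<>p:
1: successors {2, 3}; ~<>p there: 2:T, 3:T. ✓
2: no successors, so <>~<>p fails. ✗
3: no successors, so <>~<>p fails. ✗
— 1 world.

1 and 1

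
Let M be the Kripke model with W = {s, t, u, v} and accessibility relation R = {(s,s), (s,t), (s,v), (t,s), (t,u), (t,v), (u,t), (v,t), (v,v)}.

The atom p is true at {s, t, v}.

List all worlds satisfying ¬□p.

{t}

s: □p is T. ✗
t: □p is F. ✓
u: □p is T. ✗
v: □p is T. ✗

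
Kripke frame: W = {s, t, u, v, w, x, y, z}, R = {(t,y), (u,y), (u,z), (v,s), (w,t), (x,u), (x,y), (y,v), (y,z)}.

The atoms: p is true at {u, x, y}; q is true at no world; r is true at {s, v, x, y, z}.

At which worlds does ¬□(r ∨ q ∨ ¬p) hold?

s: □(r ∨ q ∨ ¬p) is T. ✗
t: □(r ∨ q ∨ ¬p) is T. ✗
u: □(r ∨ q ∨ ¬p) is T. ✗
v: □(r ∨ q ∨ ¬p) is T. ✗
w: □(r ∨ q ∨ ¬p) is T. ✗
x: □(r ∨ q ∨ ¬p) is F. ✓
y: □(r ∨ q ∨ ¬p) is T. ✗
z: □(r ∨ q ∨ ¬p) is T. ✗

{x}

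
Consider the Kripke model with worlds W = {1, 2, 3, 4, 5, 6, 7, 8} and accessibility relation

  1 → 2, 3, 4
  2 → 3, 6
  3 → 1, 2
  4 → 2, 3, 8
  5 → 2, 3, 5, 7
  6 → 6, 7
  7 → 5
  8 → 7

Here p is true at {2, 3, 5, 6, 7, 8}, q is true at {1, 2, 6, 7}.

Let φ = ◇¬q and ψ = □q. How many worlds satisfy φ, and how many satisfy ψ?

For ◇¬q:
1: successors {2, 3, 4}; ¬q there: 2:F, 3:T, 4:T. ✓
2: successors {3, 6}; ¬q there: 3:T, 6:F. ✓
3: successors {1, 2}; ¬q there: 1:F, 2:F. ✗
4: successors {2, 3, 8}; ¬q there: 2:F, 3:T, 8:T. ✓
5: successors {2, 3, 5, 7}; ¬q there: 2:F, 3:T, 5:T, 7:F. ✓
6: successors {6, 7}; ¬q there: 6:F, 7:F. ✗
7: successors {5}; ¬q there: 5:T. ✓
8: successors {7}; ¬q there: 7:F. ✗
— 5 worlds.
For □q:
1: successors {2, 3, 4}; q there: 2:T, 3:F, 4:F. ✗
2: successors {3, 6}; q there: 3:F, 6:T. ✗
3: successors {1, 2}; q there: 1:T, 2:T. ✓
4: successors {2, 3, 8}; q there: 2:T, 3:F, 8:F. ✗
5: successors {2, 3, 5, 7}; q there: 2:T, 3:F, 5:F, 7:T. ✗
6: successors {6, 7}; q there: 6:T, 7:T. ✓
7: successors {5}; q there: 5:F. ✗
8: successors {7}; q there: 7:T. ✓
— 3 worlds.

5 and 3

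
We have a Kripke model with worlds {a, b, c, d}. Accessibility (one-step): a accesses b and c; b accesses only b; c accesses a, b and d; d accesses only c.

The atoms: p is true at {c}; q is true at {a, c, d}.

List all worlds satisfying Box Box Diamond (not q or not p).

a: successors {b, c}; Box Diamond (not q or not p) there: b:T, c:F. ✗
b: successors {b}; Box Diamond (not q or not p) there: b:T. ✓
c: successors {a, b, d}; Box Diamond (not q or not p) there: a:T, b:T, d:T. ✓
d: successors {c}; Box Diamond (not q or not p) there: c:F. ✗

{b, c}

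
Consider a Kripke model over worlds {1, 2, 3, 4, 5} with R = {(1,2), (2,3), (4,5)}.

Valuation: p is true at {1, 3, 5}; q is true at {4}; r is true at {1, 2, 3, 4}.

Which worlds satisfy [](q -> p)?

{1, 2, 3, 4, 5}

1: successors {2}; q -> p there: 2:T. ✓
2: successors {3}; q -> p there: 3:T. ✓
3: no successors, so [](q -> p) holds vacuously. ✓
4: successors {5}; q -> p there: 5:T. ✓
5: no successors, so [](q -> p) holds vacuously. ✓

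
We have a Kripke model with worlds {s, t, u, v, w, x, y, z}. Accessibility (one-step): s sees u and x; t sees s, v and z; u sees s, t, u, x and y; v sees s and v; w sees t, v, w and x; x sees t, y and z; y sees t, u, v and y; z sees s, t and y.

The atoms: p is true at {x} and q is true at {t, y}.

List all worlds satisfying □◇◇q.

s: successors {u, x}; ◇◇q there: u:T, x:T. ✓
t: successors {s, v, z}; ◇◇q there: s:T, v:F, z:T. ✗
u: successors {s, t, u, x, y}; ◇◇q there: s:T, t:T, u:T, x:T, y:T. ✓
v: successors {s, v}; ◇◇q there: s:T, v:F. ✗
w: successors {t, v, w, x}; ◇◇q there: t:T, v:F, w:T, x:T. ✗
x: successors {t, y, z}; ◇◇q there: t:T, y:T, z:T. ✓
y: successors {t, u, v, y}; ◇◇q there: t:T, u:T, v:F, y:T. ✗
z: successors {s, t, y}; ◇◇q there: s:T, t:T, y:T. ✓

{s, u, x, z}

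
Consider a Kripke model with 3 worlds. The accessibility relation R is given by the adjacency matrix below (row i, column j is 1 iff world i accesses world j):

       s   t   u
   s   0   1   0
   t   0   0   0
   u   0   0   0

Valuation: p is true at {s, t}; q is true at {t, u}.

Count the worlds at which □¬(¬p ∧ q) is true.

3

s: successors {t}; ¬(¬p ∧ q) there: t:T. ✓
t: no successors, so □¬(¬p ∧ q) holds vacuously. ✓
u: no successors, so □¬(¬p ∧ q) holds vacuously. ✓
Satisfying worlds: {s, t, u}.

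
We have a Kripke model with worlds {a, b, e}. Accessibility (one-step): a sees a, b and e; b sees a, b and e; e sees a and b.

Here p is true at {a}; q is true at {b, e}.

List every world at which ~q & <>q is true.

a: ~q is T, <>q is T. ✓
b: ~q is F, <>q is T. ✗
e: ~q is F, <>q is T. ✗

{a}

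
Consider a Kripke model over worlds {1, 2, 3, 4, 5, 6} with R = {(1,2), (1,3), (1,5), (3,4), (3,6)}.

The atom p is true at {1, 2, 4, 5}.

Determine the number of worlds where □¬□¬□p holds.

4

1: successors {2, 3, 5}; ¬□¬□p there: 2:F, 3:T, 5:F. ✗
2: no successors, so □¬□¬□p holds vacuously. ✓
3: successors {4, 6}; ¬□¬□p there: 4:F, 6:F. ✗
4: no successors, so □¬□¬□p holds vacuously. ✓
5: no successors, so □¬□¬□p holds vacuously. ✓
6: no successors, so □¬□¬□p holds vacuously. ✓
Satisfying worlds: {2, 4, 5, 6}.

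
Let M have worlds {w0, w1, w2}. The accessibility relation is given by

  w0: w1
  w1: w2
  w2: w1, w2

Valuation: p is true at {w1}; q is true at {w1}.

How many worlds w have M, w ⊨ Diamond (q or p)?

w0: successors {w1}; q or p there: w1:T. ✓
w1: successors {w2}; q or p there: w2:F. ✗
w2: successors {w1, w2}; q or p there: w1:T, w2:F. ✓
Satisfying worlds: {w0, w2}.

2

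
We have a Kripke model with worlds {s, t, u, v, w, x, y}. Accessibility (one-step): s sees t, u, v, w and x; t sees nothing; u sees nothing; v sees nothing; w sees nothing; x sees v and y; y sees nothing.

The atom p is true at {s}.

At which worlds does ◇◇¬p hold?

{s}

s: successors {t, u, v, w, x}; ◇¬p there: t:F, u:F, v:F, w:F, x:T. ✓
t: no successors, so ◇◇¬p fails. ✗
u: no successors, so ◇◇¬p fails. ✗
v: no successors, so ◇◇¬p fails. ✗
w: no successors, so ◇◇¬p fails. ✗
x: successors {v, y}; ◇¬p there: v:F, y:F. ✗
y: no successors, so ◇◇¬p fails. ✗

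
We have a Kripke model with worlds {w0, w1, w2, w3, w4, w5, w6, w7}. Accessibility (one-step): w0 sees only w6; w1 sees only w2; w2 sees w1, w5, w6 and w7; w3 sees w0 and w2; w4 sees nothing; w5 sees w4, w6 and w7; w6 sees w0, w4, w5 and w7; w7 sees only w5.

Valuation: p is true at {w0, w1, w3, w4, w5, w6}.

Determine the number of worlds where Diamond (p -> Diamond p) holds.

w0: successors {w6}; p -> Diamond p there: w6:T. ✓
w1: successors {w2}; p -> Diamond p there: w2:T. ✓
w2: successors {w1, w5, w6, w7}; p -> Diamond p there: w1:F, w5:T, w6:T, w7:T. ✓
w3: successors {w0, w2}; p -> Diamond p there: w0:T, w2:T. ✓
w4: no successors, so Diamond (p -> Diamond p) fails. ✗
w5: successors {w4, w6, w7}; p -> Diamond p there: w4:F, w6:T, w7:T. ✓
w6: successors {w0, w4, w5, w7}; p -> Diamond p there: w0:T, w4:F, w5:T, w7:T. ✓
w7: successors {w5}; p -> Diamond p there: w5:T. ✓
Satisfying worlds: {w0, w1, w2, w3, w5, w6, w7}.

7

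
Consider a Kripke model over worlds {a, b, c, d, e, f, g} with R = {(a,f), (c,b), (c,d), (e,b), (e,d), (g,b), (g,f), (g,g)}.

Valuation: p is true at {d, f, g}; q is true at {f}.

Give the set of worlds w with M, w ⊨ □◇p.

{b, d, f}

a: successors {f}; ◇p there: f:F. ✗
b: no successors, so □◇p holds vacuously. ✓
c: successors {b, d}; ◇p there: b:F, d:F. ✗
d: no successors, so □◇p holds vacuously. ✓
e: successors {b, d}; ◇p there: b:F, d:F. ✗
f: no successors, so □◇p holds vacuously. ✓
g: successors {b, f, g}; ◇p there: b:F, f:F, g:T. ✗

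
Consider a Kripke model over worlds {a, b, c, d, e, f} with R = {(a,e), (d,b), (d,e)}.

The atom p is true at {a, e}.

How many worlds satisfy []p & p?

a: []p is T, p is T. ✓
b: []p is T, p is F. ✗
c: []p is T, p is F. ✗
d: []p is F, p is F. ✗
e: []p is T, p is T. ✓
f: []p is T, p is F. ✗
Satisfying worlds: {a, e}.

2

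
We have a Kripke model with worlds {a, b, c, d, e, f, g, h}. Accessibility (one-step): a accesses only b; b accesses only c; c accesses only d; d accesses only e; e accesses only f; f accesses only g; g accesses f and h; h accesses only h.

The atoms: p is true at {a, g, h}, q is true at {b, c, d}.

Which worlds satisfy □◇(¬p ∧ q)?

a: successors {b}; ◇(¬p ∧ q) there: b:T. ✓
b: successors {c}; ◇(¬p ∧ q) there: c:T. ✓
c: successors {d}; ◇(¬p ∧ q) there: d:F. ✗
d: successors {e}; ◇(¬p ∧ q) there: e:F. ✗
e: successors {f}; ◇(¬p ∧ q) there: f:F. ✗
f: successors {g}; ◇(¬p ∧ q) there: g:F. ✗
g: successors {f, h}; ◇(¬p ∧ q) there: f:F, h:F. ✗
h: successors {h}; ◇(¬p ∧ q) there: h:F. ✗

{a, b}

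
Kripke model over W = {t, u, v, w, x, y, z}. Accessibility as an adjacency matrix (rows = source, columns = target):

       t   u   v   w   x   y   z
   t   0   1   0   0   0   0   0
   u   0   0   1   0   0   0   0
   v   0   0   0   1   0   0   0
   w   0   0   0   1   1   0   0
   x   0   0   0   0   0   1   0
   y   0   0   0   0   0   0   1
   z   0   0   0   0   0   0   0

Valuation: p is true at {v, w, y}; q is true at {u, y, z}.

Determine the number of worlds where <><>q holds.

2

t: successors {u}; <>q there: u:F. ✗
u: successors {v}; <>q there: v:F. ✗
v: successors {w}; <>q there: w:F. ✗
w: successors {w, x}; <>q there: w:F, x:T. ✓
x: successors {y}; <>q there: y:T. ✓
y: successors {z}; <>q there: z:F. ✗
z: no successors, so <><>q fails. ✗
Satisfying worlds: {w, x}.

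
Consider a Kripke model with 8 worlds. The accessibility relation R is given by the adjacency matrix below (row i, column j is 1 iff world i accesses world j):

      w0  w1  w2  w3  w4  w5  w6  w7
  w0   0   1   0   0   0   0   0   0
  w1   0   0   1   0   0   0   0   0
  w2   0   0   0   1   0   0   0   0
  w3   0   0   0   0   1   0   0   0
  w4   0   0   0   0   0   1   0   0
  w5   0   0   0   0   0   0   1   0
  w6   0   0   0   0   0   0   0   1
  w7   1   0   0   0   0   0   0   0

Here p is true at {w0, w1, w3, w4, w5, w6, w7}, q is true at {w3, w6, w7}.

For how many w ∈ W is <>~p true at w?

1

w0: successors {w1}; ~p there: w1:F. ✗
w1: successors {w2}; ~p there: w2:T. ✓
w2: successors {w3}; ~p there: w3:F. ✗
w3: successors {w4}; ~p there: w4:F. ✗
w4: successors {w5}; ~p there: w5:F. ✗
w5: successors {w6}; ~p there: w6:F. ✗
w6: successors {w7}; ~p there: w7:F. ✗
w7: successors {w0}; ~p there: w0:F. ✗
Satisfying worlds: {w1}.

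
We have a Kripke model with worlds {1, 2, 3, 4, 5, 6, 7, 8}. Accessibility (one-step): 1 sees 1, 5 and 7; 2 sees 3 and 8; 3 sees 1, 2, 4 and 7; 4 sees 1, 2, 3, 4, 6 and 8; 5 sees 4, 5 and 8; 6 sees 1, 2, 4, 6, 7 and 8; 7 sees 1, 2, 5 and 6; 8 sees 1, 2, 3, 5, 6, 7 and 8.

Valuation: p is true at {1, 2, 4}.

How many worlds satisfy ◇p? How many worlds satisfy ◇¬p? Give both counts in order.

For ◇p:
1: successors {1, 5, 7}; p there: 1:T, 5:F, 7:F. ✓
2: successors {3, 8}; p there: 3:F, 8:F. ✗
3: successors {1, 2, 4, 7}; p there: 1:T, 2:T, 4:T, 7:F. ✓
4: successors {1, 2, 3, 4, 6, 8}; p there: 1:T, 2:T, 3:F, 4:T, 6:F, 8:F. ✓
5: successors {4, 5, 8}; p there: 4:T, 5:F, 8:F. ✓
6: successors {1, 2, 4, 6, 7, 8}; p there: 1:T, 2:T, 4:T, 6:F, 7:F, 8:F. ✓
7: successors {1, 2, 5, 6}; p there: 1:T, 2:T, 5:F, 6:F. ✓
8: successors {1, 2, 3, 5, 6, 7, 8}; p there: 1:T, 2:T, 3:F, 5:F, 6:F, 7:F, 8:F. ✓
— 7 worlds.
For ◇¬p:
1: successors {1, 5, 7}; ¬p there: 1:F, 5:T, 7:T. ✓
2: successors {3, 8}; ¬p there: 3:T, 8:T. ✓
3: successors {1, 2, 4, 7}; ¬p there: 1:F, 2:F, 4:F, 7:T. ✓
4: successors {1, 2, 3, 4, 6, 8}; ¬p there: 1:F, 2:F, 3:T, 4:F, 6:T, 8:T. ✓
5: successors {4, 5, 8}; ¬p there: 4:F, 5:T, 8:T. ✓
6: successors {1, 2, 4, 6, 7, 8}; ¬p there: 1:F, 2:F, 4:F, 6:T, 7:T, 8:T. ✓
7: successors {1, 2, 5, 6}; ¬p there: 1:F, 2:F, 5:T, 6:T. ✓
8: successors {1, 2, 3, 5, 6, 7, 8}; ¬p there: 1:F, 2:F, 3:T, 5:T, 6:T, 7:T, 8:T. ✓
— 8 worlds.

7 and 8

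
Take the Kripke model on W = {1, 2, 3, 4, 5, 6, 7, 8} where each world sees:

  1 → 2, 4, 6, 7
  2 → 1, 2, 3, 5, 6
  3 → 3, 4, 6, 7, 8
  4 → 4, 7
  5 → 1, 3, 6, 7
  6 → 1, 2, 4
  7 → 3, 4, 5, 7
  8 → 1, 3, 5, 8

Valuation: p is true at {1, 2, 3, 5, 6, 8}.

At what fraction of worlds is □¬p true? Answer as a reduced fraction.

1: successors {2, 4, 6, 7}; ¬p there: 2:F, 4:T, 6:F, 7:T. ✗
2: successors {1, 2, 3, 5, 6}; ¬p there: 1:F, 2:F, 3:F, 5:F, 6:F. ✗
3: successors {3, 4, 6, 7, 8}; ¬p there: 3:F, 4:T, 6:F, 7:T, 8:F. ✗
4: successors {4, 7}; ¬p there: 4:T, 7:T. ✓
5: successors {1, 3, 6, 7}; ¬p there: 1:F, 3:F, 6:F, 7:T. ✗
6: successors {1, 2, 4}; ¬p there: 1:F, 2:F, 4:T. ✗
7: successors {3, 4, 5, 7}; ¬p there: 3:F, 4:T, 5:F, 7:T. ✗
8: successors {1, 3, 5, 8}; ¬p there: 1:F, 3:F, 5:F, 8:F. ✗
That's 1 of 8 worlds, so 1/8.

1/8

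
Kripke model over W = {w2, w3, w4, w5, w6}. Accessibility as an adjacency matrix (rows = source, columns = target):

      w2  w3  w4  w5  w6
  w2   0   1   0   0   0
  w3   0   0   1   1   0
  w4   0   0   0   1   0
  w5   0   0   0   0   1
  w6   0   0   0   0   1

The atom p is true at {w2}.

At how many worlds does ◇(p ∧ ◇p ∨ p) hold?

0

w2: successors {w3}; p ∧ ◇p ∨ p there: w3:F. ✗
w3: successors {w4, w5}; p ∧ ◇p ∨ p there: w4:F, w5:F. ✗
w4: successors {w5}; p ∧ ◇p ∨ p there: w5:F. ✗
w5: successors {w6}; p ∧ ◇p ∨ p there: w6:F. ✗
w6: successors {w6}; p ∧ ◇p ∨ p there: w6:F. ✗
Satisfying worlds: ∅.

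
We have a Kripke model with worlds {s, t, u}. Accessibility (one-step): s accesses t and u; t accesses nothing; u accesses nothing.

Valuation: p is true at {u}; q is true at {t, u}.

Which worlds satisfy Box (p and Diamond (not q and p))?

s: successors {t, u}; p and Diamond (not q and p) there: t:F, u:F. ✗
t: no successors, so Box (p and Diamond (not q and p)) holds vacuously. ✓
u: no successors, so Box (p and Diamond (not q and p)) holds vacuously. ✓

{t, u}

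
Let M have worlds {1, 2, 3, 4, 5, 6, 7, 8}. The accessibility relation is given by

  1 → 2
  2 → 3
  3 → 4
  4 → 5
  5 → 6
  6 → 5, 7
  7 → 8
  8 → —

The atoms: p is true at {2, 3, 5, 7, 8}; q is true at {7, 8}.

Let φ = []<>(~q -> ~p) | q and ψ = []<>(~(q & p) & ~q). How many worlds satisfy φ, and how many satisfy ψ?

6 and 6

For []<>(~q -> ~p) | q:
1: []<>(~q -> ~p) is F, q is F. ✗
2: []<>(~q -> ~p) is T, q is F. ✓
3: []<>(~q -> ~p) is F, q is F. ✗
4: []<>(~q -> ~p) is T, q is F. ✓
5: []<>(~q -> ~p) is T, q is F. ✓
6: []<>(~q -> ~p) is T, q is F. ✓
7: []<>(~q -> ~p) is F, q is T. ✓
8: []<>(~q -> ~p) is T, q is T. ✓
— 6 worlds.
For []<>(~(q & p) & ~q):
1: successors {2}; <>(~(q & p) & ~q) there: 2:T. ✓
2: successors {3}; <>(~(q & p) & ~q) there: 3:T. ✓
3: successors {4}; <>(~(q & p) & ~q) there: 4:T. ✓
4: successors {5}; <>(~(q & p) & ~q) there: 5:T. ✓
5: successors {6}; <>(~(q & p) & ~q) there: 6:T. ✓
6: successors {5, 7}; <>(~(q & p) & ~q) there: 5:T, 7:F. ✗
7: successors {8}; <>(~(q & p) & ~q) there: 8:F. ✗
8: no successors, so []<>(~(q & p) & ~q) holds vacuously. ✓
— 6 worlds.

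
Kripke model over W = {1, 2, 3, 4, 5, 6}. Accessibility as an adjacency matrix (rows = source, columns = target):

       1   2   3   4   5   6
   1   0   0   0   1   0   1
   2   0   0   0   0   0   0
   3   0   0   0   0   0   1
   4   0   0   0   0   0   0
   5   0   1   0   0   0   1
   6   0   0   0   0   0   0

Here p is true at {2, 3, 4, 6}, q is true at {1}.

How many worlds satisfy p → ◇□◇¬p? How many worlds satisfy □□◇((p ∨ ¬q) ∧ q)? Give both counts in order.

For p → ◇□◇¬p:
1: p is F, ◇□◇¬p is T. ✓
2: p is T, ◇□◇¬p is F. ✗
3: p is T, ◇□◇¬p is T. ✓
4: p is T, ◇□◇¬p is F. ✗
5: p is F, ◇□◇¬p is T. ✓
6: p is T, ◇□◇¬p is F. ✗
— 3 worlds.
For □□◇((p ∨ ¬q) ∧ q):
1: successors {4, 6}; □◇((p ∨ ¬q) ∧ q) there: 4:T, 6:T. ✓
2: no successors, so □□◇((p ∨ ¬q) ∧ q) holds vacuously. ✓
3: successors {6}; □◇((p ∨ ¬q) ∧ q) there: 6:T. ✓
4: no successors, so □□◇((p ∨ ¬q) ∧ q) holds vacuously. ✓
5: successors {2, 6}; □◇((p ∨ ¬q) ∧ q) there: 2:T, 6:T. ✓
6: no successors, so □□◇((p ∨ ¬q) ∧ q) holds vacuously. ✓
— 6 worlds.

3 and 6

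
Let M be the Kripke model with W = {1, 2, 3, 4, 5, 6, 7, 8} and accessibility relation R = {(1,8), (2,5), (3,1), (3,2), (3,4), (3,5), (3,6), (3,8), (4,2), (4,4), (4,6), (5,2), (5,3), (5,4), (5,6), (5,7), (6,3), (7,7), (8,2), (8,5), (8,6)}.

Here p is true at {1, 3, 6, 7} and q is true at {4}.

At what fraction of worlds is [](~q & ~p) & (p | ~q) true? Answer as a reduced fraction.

1: [](~q & ~p) is T, p | ~q is T. ✓
2: [](~q & ~p) is T, p | ~q is T. ✓
3: [](~q & ~p) is F, p | ~q is T. ✗
4: [](~q & ~p) is F, p | ~q is F. ✗
5: [](~q & ~p) is F, p | ~q is T. ✗
6: [](~q & ~p) is F, p | ~q is T. ✗
7: [](~q & ~p) is F, p | ~q is T. ✗
8: [](~q & ~p) is F, p | ~q is T. ✗
That's 2 of 8 worlds, so 2/8 = 1/4.

1/4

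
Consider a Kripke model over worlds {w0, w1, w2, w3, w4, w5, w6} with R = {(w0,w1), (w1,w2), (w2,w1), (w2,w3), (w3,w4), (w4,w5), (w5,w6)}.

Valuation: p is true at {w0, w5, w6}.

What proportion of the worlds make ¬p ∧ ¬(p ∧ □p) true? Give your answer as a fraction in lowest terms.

w0: ¬p is F, ¬(p ∧ □p) is T. ✗
w1: ¬p is T, ¬(p ∧ □p) is T. ✓
w2: ¬p is T, ¬(p ∧ □p) is T. ✓
w3: ¬p is T, ¬(p ∧ □p) is T. ✓
w4: ¬p is T, ¬(p ∧ □p) is T. ✓
w5: ¬p is F, ¬(p ∧ □p) is F. ✗
w6: ¬p is F, ¬(p ∧ □p) is F. ✗
That's 4 of 7 worlds, so 4/7.

4/7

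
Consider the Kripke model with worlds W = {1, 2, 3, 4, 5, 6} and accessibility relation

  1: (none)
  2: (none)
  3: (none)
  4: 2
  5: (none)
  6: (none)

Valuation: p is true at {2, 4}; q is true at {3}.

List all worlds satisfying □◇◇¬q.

1: no successors, so □◇◇¬q holds vacuously. ✓
2: no successors, so □◇◇¬q holds vacuously. ✓
3: no successors, so □◇◇¬q holds vacuously. ✓
4: successors {2}; ◇◇¬q there: 2:F. ✗
5: no successors, so □◇◇¬q holds vacuously. ✓
6: no successors, so □◇◇¬q holds vacuously. ✓

{1, 2, 3, 5, 6}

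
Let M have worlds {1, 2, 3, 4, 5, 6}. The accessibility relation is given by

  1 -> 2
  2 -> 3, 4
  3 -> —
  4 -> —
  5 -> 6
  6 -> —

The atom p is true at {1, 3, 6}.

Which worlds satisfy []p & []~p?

{3, 4, 6}

1: []p is F, []~p is T. ✗
2: []p is F, []~p is F. ✗
3: []p is T, []~p is T. ✓
4: []p is T, []~p is T. ✓
5: []p is T, []~p is F. ✗
6: []p is T, []~p is T. ✓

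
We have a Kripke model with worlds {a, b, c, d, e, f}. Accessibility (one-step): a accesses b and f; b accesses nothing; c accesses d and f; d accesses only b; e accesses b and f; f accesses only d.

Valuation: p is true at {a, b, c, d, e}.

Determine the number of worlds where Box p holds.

a: successors {b, f}; p there: b:T, f:F. ✗
b: no successors, so Box p holds vacuously. ✓
c: successors {d, f}; p there: d:T, f:F. ✗
d: successors {b}; p there: b:T. ✓
e: successors {b, f}; p there: b:T, f:F. ✗
f: successors {d}; p there: d:T. ✓
Satisfying worlds: {b, d, f}.

3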